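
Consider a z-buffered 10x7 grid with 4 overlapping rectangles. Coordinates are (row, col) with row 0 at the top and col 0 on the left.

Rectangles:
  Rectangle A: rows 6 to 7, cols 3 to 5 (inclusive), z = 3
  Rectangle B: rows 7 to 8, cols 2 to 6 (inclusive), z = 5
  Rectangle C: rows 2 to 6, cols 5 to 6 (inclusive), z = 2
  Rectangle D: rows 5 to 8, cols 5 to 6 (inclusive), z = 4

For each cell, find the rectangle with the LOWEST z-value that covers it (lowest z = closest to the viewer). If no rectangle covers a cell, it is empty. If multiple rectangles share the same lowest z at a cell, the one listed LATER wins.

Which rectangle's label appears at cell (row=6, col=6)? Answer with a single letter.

Answer: C

Derivation:
Check cell (6,6):
  A: rows 6-7 cols 3-5 -> outside (col miss)
  B: rows 7-8 cols 2-6 -> outside (row miss)
  C: rows 2-6 cols 5-6 z=2 -> covers; best now C (z=2)
  D: rows 5-8 cols 5-6 z=4 -> covers; best now C (z=2)
Winner: C at z=2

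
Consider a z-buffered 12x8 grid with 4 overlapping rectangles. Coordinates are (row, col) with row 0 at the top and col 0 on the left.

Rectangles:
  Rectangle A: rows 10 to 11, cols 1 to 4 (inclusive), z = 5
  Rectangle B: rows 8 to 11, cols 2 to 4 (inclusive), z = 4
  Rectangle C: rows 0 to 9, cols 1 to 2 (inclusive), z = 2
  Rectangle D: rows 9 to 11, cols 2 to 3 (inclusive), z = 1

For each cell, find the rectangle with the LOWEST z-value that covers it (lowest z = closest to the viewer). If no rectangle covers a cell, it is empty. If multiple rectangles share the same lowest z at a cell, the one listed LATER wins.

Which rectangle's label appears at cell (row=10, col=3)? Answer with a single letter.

Check cell (10,3):
  A: rows 10-11 cols 1-4 z=5 -> covers; best now A (z=5)
  B: rows 8-11 cols 2-4 z=4 -> covers; best now B (z=4)
  C: rows 0-9 cols 1-2 -> outside (row miss)
  D: rows 9-11 cols 2-3 z=1 -> covers; best now D (z=1)
Winner: D at z=1

Answer: D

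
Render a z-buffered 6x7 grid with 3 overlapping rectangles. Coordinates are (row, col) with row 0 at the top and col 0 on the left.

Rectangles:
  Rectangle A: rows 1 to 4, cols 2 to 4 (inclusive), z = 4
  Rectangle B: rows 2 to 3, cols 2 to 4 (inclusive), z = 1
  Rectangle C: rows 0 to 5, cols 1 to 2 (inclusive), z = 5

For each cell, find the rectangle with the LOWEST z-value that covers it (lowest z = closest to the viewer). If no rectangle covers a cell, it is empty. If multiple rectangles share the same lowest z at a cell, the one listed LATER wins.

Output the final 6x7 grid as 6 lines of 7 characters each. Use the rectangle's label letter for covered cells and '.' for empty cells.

.CC....
.CAAA..
.CBBB..
.CBBB..
.CAAA..
.CC....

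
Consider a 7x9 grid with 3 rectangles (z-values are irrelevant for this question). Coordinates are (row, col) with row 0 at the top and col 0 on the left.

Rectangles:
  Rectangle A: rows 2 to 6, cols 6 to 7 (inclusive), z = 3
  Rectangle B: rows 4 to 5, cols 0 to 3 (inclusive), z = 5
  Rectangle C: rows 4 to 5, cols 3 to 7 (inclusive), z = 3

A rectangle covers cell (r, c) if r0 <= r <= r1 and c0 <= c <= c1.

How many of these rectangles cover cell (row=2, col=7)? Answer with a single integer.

Check cell (2,7):
  A: rows 2-6 cols 6-7 -> covers
  B: rows 4-5 cols 0-3 -> outside (row miss)
  C: rows 4-5 cols 3-7 -> outside (row miss)
Count covering = 1

Answer: 1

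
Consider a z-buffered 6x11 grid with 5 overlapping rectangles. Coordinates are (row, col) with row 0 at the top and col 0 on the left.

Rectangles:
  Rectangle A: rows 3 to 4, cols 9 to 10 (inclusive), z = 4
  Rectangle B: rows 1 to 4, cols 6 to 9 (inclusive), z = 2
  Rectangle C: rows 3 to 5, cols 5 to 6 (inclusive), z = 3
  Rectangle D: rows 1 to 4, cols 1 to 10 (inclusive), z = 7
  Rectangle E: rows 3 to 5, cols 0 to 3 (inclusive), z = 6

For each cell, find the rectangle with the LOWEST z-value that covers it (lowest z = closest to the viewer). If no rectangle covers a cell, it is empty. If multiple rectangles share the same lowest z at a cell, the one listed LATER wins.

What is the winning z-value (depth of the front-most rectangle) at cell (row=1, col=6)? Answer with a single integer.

Check cell (1,6):
  A: rows 3-4 cols 9-10 -> outside (row miss)
  B: rows 1-4 cols 6-9 z=2 -> covers; best now B (z=2)
  C: rows 3-5 cols 5-6 -> outside (row miss)
  D: rows 1-4 cols 1-10 z=7 -> covers; best now B (z=2)
  E: rows 3-5 cols 0-3 -> outside (row miss)
Winner: B at z=2

Answer: 2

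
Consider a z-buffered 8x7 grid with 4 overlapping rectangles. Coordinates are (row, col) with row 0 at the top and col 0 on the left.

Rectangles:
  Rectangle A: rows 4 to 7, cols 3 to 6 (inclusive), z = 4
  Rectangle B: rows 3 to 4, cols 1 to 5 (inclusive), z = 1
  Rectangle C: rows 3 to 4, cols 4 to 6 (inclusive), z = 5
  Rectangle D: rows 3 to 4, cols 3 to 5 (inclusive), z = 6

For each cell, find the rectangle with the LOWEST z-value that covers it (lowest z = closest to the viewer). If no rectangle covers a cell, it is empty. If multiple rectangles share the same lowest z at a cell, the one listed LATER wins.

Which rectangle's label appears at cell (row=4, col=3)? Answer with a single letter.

Answer: B

Derivation:
Check cell (4,3):
  A: rows 4-7 cols 3-6 z=4 -> covers; best now A (z=4)
  B: rows 3-4 cols 1-5 z=1 -> covers; best now B (z=1)
  C: rows 3-4 cols 4-6 -> outside (col miss)
  D: rows 3-4 cols 3-5 z=6 -> covers; best now B (z=1)
Winner: B at z=1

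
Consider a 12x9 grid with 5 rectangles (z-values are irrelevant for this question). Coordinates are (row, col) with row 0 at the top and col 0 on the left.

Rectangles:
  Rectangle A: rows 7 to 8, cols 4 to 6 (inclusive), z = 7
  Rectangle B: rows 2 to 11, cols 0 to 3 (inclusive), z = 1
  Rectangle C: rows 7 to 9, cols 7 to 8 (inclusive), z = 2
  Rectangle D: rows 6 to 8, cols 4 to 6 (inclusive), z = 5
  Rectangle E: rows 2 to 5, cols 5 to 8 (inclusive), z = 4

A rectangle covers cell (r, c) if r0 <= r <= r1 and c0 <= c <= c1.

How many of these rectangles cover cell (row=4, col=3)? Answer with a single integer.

Check cell (4,3):
  A: rows 7-8 cols 4-6 -> outside (row miss)
  B: rows 2-11 cols 0-3 -> covers
  C: rows 7-9 cols 7-8 -> outside (row miss)
  D: rows 6-8 cols 4-6 -> outside (row miss)
  E: rows 2-5 cols 5-8 -> outside (col miss)
Count covering = 1

Answer: 1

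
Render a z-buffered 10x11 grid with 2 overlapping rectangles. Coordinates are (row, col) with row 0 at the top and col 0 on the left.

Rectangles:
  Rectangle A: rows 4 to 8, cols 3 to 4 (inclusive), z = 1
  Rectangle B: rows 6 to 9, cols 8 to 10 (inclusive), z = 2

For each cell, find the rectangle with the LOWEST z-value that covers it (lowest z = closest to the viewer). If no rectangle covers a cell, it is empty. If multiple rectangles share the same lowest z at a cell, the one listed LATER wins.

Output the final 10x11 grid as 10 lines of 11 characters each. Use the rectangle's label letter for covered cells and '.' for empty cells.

...........
...........
...........
...........
...AA......
...AA......
...AA...BBB
...AA...BBB
...AA...BBB
........BBB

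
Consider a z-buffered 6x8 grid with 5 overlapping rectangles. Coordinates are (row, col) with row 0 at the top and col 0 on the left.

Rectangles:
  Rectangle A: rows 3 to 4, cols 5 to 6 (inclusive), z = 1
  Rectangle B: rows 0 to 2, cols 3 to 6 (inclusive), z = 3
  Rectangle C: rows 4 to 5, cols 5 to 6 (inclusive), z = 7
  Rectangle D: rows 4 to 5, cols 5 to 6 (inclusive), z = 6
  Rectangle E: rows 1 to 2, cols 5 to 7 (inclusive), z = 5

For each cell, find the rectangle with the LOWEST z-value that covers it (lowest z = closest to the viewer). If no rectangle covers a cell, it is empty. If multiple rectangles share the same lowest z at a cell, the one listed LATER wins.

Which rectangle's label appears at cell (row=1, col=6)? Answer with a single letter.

Check cell (1,6):
  A: rows 3-4 cols 5-6 -> outside (row miss)
  B: rows 0-2 cols 3-6 z=3 -> covers; best now B (z=3)
  C: rows 4-5 cols 5-6 -> outside (row miss)
  D: rows 4-5 cols 5-6 -> outside (row miss)
  E: rows 1-2 cols 5-7 z=5 -> covers; best now B (z=3)
Winner: B at z=3

Answer: B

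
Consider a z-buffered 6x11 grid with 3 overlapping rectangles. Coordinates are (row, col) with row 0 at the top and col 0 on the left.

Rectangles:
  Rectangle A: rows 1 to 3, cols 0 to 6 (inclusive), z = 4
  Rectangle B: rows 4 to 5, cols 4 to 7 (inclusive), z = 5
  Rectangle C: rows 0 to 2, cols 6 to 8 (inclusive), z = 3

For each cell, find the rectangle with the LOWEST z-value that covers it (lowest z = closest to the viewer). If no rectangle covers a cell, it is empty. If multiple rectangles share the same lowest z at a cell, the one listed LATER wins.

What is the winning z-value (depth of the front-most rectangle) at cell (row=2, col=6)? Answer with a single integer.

Check cell (2,6):
  A: rows 1-3 cols 0-6 z=4 -> covers; best now A (z=4)
  B: rows 4-5 cols 4-7 -> outside (row miss)
  C: rows 0-2 cols 6-8 z=3 -> covers; best now C (z=3)
Winner: C at z=3

Answer: 3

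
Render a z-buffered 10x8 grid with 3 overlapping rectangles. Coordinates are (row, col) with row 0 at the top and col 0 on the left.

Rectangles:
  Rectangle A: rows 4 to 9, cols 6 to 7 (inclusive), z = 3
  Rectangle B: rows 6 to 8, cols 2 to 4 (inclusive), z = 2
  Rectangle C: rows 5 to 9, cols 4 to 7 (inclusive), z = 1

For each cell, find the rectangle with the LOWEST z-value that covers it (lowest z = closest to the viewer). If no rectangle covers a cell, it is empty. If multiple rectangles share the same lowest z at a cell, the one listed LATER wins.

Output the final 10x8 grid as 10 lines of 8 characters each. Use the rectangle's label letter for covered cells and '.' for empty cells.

........
........
........
........
......AA
....CCCC
..BBCCCC
..BBCCCC
..BBCCCC
....CCCC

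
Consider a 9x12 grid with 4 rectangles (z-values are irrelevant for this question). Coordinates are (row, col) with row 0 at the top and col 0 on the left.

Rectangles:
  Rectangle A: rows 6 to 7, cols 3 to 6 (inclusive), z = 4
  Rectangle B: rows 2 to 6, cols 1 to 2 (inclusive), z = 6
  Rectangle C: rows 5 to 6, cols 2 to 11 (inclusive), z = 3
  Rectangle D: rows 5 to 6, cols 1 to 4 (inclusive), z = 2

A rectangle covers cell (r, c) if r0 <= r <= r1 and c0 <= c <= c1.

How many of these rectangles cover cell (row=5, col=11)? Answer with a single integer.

Check cell (5,11):
  A: rows 6-7 cols 3-6 -> outside (row miss)
  B: rows 2-6 cols 1-2 -> outside (col miss)
  C: rows 5-6 cols 2-11 -> covers
  D: rows 5-6 cols 1-4 -> outside (col miss)
Count covering = 1

Answer: 1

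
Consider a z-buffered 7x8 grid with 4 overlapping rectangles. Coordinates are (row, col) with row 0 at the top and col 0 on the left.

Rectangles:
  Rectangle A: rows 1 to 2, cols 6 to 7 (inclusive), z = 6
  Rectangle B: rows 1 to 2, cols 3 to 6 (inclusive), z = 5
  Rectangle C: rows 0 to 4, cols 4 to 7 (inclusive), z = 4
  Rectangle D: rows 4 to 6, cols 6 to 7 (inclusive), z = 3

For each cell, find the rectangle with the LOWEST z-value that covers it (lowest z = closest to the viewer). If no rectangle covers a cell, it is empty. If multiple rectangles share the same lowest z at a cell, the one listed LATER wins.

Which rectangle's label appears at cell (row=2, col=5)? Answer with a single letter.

Answer: C

Derivation:
Check cell (2,5):
  A: rows 1-2 cols 6-7 -> outside (col miss)
  B: rows 1-2 cols 3-6 z=5 -> covers; best now B (z=5)
  C: rows 0-4 cols 4-7 z=4 -> covers; best now C (z=4)
  D: rows 4-6 cols 6-7 -> outside (row miss)
Winner: C at z=4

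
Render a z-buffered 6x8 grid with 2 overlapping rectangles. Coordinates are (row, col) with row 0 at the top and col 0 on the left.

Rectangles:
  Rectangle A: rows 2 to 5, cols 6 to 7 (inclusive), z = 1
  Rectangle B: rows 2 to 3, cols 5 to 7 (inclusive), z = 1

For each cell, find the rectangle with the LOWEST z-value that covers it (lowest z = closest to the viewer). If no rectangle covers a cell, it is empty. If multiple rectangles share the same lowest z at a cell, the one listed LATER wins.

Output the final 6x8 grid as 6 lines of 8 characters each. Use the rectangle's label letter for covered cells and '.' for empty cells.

........
........
.....BBB
.....BBB
......AA
......AA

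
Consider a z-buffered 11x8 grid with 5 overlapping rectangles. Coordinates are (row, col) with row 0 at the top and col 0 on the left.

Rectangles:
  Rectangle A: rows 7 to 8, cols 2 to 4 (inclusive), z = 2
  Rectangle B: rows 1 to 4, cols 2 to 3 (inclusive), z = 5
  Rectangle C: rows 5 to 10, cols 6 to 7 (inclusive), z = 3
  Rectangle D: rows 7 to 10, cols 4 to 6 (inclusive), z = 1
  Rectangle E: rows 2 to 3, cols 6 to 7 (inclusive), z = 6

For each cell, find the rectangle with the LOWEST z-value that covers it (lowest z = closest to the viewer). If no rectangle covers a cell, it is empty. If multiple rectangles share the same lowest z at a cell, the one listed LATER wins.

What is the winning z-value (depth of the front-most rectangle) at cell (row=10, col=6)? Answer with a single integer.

Check cell (10,6):
  A: rows 7-8 cols 2-4 -> outside (row miss)
  B: rows 1-4 cols 2-3 -> outside (row miss)
  C: rows 5-10 cols 6-7 z=3 -> covers; best now C (z=3)
  D: rows 7-10 cols 4-6 z=1 -> covers; best now D (z=1)
  E: rows 2-3 cols 6-7 -> outside (row miss)
Winner: D at z=1

Answer: 1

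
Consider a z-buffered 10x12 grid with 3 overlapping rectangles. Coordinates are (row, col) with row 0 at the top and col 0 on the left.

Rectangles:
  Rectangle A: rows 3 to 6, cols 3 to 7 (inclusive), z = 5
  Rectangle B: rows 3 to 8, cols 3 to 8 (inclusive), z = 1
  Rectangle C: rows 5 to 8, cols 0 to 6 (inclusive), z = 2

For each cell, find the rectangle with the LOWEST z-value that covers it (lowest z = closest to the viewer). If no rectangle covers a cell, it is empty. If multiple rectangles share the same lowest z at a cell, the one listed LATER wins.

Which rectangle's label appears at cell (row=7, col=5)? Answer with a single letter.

Check cell (7,5):
  A: rows 3-6 cols 3-7 -> outside (row miss)
  B: rows 3-8 cols 3-8 z=1 -> covers; best now B (z=1)
  C: rows 5-8 cols 0-6 z=2 -> covers; best now B (z=1)
Winner: B at z=1

Answer: B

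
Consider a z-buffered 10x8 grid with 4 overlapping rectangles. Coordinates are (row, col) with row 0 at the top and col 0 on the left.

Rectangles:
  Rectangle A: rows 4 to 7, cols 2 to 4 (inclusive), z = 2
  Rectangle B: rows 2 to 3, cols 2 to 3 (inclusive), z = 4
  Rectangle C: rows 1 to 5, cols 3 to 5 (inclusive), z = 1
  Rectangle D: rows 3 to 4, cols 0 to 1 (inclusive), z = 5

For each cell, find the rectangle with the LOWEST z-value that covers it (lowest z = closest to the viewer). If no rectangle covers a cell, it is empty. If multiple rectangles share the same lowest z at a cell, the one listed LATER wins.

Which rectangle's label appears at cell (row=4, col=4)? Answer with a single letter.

Answer: C

Derivation:
Check cell (4,4):
  A: rows 4-7 cols 2-4 z=2 -> covers; best now A (z=2)
  B: rows 2-3 cols 2-3 -> outside (row miss)
  C: rows 1-5 cols 3-5 z=1 -> covers; best now C (z=1)
  D: rows 3-4 cols 0-1 -> outside (col miss)
Winner: C at z=1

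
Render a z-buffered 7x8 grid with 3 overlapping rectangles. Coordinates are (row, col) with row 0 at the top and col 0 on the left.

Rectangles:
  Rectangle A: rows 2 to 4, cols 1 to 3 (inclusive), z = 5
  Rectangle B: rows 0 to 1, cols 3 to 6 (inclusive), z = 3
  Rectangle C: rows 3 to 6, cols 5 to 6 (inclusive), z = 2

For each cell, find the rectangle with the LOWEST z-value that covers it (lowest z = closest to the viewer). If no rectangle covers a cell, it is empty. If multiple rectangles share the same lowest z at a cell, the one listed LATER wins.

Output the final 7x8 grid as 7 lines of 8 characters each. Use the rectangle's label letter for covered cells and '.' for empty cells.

...BBBB.
...BBBB.
.AAA....
.AAA.CC.
.AAA.CC.
.....CC.
.....CC.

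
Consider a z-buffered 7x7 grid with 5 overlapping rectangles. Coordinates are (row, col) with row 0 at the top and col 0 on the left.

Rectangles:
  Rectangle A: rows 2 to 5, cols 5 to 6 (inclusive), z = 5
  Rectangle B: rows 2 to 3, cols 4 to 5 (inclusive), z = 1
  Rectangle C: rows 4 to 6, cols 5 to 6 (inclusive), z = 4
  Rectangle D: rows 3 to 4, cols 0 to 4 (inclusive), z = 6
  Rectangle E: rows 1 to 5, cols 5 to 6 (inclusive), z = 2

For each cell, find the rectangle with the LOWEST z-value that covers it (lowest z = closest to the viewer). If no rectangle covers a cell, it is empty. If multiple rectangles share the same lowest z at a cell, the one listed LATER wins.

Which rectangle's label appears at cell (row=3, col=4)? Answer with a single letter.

Check cell (3,4):
  A: rows 2-5 cols 5-6 -> outside (col miss)
  B: rows 2-3 cols 4-5 z=1 -> covers; best now B (z=1)
  C: rows 4-6 cols 5-6 -> outside (row miss)
  D: rows 3-4 cols 0-4 z=6 -> covers; best now B (z=1)
  E: rows 1-5 cols 5-6 -> outside (col miss)
Winner: B at z=1

Answer: B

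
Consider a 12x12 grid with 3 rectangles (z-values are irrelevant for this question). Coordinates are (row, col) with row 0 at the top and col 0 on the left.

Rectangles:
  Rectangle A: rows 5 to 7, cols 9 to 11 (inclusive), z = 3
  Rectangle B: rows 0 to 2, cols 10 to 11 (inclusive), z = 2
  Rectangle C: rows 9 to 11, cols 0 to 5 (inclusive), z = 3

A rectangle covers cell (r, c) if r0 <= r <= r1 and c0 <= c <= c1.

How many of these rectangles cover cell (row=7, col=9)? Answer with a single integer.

Check cell (7,9):
  A: rows 5-7 cols 9-11 -> covers
  B: rows 0-2 cols 10-11 -> outside (row miss)
  C: rows 9-11 cols 0-5 -> outside (row miss)
Count covering = 1

Answer: 1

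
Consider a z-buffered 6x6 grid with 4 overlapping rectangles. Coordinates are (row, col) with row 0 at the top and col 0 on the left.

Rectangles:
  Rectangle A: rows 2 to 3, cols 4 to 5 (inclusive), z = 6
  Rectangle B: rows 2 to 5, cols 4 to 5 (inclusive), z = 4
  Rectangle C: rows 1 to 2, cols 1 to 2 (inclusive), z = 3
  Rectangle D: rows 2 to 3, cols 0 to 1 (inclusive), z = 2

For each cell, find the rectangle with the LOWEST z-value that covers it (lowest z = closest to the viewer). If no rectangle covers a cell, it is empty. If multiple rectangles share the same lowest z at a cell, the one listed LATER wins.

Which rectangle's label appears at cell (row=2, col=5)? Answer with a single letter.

Check cell (2,5):
  A: rows 2-3 cols 4-5 z=6 -> covers; best now A (z=6)
  B: rows 2-5 cols 4-5 z=4 -> covers; best now B (z=4)
  C: rows 1-2 cols 1-2 -> outside (col miss)
  D: rows 2-3 cols 0-1 -> outside (col miss)
Winner: B at z=4

Answer: B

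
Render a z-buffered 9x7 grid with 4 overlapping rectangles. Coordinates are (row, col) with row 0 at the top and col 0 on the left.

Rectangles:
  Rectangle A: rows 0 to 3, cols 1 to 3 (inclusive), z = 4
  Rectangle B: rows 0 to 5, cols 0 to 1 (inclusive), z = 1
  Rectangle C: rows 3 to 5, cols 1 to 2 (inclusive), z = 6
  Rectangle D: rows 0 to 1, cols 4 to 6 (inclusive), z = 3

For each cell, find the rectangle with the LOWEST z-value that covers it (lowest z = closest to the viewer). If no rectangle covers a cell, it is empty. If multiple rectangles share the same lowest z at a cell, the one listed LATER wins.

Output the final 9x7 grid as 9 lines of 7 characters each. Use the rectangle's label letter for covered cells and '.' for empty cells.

BBAADDD
BBAADDD
BBAA...
BBAA...
BBC....
BBC....
.......
.......
.......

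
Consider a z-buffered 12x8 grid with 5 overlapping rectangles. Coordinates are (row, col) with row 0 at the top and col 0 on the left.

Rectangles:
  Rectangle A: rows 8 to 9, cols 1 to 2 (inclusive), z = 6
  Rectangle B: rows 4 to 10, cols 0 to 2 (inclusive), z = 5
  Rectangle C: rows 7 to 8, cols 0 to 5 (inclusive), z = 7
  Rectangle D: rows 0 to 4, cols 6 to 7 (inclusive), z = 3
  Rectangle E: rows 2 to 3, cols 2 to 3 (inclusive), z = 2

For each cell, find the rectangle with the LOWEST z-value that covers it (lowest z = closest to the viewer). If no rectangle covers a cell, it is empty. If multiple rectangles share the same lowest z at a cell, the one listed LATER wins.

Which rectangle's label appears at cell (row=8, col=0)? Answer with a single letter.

Answer: B

Derivation:
Check cell (8,0):
  A: rows 8-9 cols 1-2 -> outside (col miss)
  B: rows 4-10 cols 0-2 z=5 -> covers; best now B (z=5)
  C: rows 7-8 cols 0-5 z=7 -> covers; best now B (z=5)
  D: rows 0-4 cols 6-7 -> outside (row miss)
  E: rows 2-3 cols 2-3 -> outside (row miss)
Winner: B at z=5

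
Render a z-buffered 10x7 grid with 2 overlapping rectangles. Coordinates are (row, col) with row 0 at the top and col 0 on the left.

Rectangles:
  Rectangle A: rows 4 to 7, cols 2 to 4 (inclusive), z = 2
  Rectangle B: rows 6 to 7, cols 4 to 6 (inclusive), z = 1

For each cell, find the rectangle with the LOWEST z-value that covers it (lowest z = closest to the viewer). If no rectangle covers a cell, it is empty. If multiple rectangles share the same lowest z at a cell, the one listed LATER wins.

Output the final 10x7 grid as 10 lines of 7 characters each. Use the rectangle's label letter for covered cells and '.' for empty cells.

.......
.......
.......
.......
..AAA..
..AAA..
..AABBB
..AABBB
.......
.......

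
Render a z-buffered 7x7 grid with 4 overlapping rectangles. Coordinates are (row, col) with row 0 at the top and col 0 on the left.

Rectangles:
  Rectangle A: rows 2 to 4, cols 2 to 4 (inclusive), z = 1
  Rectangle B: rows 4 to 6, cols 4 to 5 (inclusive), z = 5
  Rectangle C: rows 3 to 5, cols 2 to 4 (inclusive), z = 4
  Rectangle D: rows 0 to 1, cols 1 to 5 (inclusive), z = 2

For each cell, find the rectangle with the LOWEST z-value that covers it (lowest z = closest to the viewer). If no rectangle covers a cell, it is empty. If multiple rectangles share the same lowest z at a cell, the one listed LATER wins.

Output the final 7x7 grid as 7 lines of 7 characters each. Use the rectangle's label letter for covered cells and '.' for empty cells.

.DDDDD.
.DDDDD.
..AAA..
..AAA..
..AAAB.
..CCCB.
....BB.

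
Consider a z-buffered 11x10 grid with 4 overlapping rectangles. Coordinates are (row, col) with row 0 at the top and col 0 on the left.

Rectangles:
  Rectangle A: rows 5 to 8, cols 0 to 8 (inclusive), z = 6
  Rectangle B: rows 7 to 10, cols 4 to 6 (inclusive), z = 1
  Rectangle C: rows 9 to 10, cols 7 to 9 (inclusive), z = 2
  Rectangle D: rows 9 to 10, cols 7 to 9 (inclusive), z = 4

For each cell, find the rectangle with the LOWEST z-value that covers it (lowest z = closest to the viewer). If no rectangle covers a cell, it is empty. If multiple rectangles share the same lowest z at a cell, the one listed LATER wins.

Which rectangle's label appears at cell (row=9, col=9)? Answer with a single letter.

Answer: C

Derivation:
Check cell (9,9):
  A: rows 5-8 cols 0-8 -> outside (row miss)
  B: rows 7-10 cols 4-6 -> outside (col miss)
  C: rows 9-10 cols 7-9 z=2 -> covers; best now C (z=2)
  D: rows 9-10 cols 7-9 z=4 -> covers; best now C (z=2)
Winner: C at z=2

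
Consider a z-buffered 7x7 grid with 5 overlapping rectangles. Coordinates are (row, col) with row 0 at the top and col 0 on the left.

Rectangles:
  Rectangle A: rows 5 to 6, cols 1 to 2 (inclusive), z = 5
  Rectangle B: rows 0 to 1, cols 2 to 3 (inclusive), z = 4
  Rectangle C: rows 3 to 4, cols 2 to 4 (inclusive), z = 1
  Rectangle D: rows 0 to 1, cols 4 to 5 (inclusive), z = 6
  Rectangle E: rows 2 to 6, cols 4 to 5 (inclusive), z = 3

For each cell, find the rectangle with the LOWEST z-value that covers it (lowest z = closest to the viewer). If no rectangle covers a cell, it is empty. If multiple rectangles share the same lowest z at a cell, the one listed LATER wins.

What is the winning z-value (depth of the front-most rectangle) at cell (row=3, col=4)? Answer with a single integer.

Check cell (3,4):
  A: rows 5-6 cols 1-2 -> outside (row miss)
  B: rows 0-1 cols 2-3 -> outside (row miss)
  C: rows 3-4 cols 2-4 z=1 -> covers; best now C (z=1)
  D: rows 0-1 cols 4-5 -> outside (row miss)
  E: rows 2-6 cols 4-5 z=3 -> covers; best now C (z=1)
Winner: C at z=1

Answer: 1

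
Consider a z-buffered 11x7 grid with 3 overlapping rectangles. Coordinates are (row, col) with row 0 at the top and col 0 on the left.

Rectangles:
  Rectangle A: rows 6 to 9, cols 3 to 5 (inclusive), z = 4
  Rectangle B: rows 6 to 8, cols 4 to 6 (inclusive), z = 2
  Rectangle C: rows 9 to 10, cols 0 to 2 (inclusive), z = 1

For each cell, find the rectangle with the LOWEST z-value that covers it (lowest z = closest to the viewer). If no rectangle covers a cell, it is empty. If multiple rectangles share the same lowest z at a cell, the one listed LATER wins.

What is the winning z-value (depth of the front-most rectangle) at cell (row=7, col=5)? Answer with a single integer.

Answer: 2

Derivation:
Check cell (7,5):
  A: rows 6-9 cols 3-5 z=4 -> covers; best now A (z=4)
  B: rows 6-8 cols 4-6 z=2 -> covers; best now B (z=2)
  C: rows 9-10 cols 0-2 -> outside (row miss)
Winner: B at z=2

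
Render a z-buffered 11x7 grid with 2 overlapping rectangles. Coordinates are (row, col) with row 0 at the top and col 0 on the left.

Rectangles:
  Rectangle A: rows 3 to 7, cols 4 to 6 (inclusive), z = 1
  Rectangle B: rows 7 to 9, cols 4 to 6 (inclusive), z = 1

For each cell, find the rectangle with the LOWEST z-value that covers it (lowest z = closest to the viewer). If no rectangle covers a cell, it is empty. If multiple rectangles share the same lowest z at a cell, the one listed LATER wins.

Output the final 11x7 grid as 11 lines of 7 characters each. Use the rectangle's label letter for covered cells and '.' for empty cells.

.......
.......
.......
....AAA
....AAA
....AAA
....AAA
....BBB
....BBB
....BBB
.......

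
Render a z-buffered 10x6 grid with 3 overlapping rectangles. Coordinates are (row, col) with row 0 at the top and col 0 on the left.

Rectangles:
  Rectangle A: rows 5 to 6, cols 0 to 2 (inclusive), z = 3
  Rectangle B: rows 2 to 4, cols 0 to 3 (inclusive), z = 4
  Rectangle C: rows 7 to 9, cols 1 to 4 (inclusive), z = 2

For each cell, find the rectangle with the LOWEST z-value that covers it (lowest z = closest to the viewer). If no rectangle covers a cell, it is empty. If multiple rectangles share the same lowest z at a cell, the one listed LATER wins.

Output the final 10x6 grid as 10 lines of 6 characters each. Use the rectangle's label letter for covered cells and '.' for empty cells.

......
......
BBBB..
BBBB..
BBBB..
AAA...
AAA...
.CCCC.
.CCCC.
.CCCC.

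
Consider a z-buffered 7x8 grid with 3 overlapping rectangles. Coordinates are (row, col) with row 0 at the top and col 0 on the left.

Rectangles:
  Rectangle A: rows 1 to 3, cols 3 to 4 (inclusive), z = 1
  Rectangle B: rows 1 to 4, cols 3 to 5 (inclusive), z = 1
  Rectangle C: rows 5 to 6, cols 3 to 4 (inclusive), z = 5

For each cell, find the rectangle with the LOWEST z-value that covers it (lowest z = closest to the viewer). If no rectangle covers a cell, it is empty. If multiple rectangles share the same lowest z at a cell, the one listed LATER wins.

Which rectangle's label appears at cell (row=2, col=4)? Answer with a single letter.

Answer: B

Derivation:
Check cell (2,4):
  A: rows 1-3 cols 3-4 z=1 -> covers; best now A (z=1)
  B: rows 1-4 cols 3-5 z=1 -> covers; best now B (z=1)
  C: rows 5-6 cols 3-4 -> outside (row miss)
Winner: B at z=1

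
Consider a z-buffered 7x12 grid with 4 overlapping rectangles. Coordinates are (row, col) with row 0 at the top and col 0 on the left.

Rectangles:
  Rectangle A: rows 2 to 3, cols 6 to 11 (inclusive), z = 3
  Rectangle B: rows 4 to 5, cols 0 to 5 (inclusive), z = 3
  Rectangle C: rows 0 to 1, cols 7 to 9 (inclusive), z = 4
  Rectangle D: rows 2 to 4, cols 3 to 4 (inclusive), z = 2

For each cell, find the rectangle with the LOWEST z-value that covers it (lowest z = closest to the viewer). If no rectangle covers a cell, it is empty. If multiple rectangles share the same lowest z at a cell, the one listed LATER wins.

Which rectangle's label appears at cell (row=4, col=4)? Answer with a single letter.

Answer: D

Derivation:
Check cell (4,4):
  A: rows 2-3 cols 6-11 -> outside (row miss)
  B: rows 4-5 cols 0-5 z=3 -> covers; best now B (z=3)
  C: rows 0-1 cols 7-9 -> outside (row miss)
  D: rows 2-4 cols 3-4 z=2 -> covers; best now D (z=2)
Winner: D at z=2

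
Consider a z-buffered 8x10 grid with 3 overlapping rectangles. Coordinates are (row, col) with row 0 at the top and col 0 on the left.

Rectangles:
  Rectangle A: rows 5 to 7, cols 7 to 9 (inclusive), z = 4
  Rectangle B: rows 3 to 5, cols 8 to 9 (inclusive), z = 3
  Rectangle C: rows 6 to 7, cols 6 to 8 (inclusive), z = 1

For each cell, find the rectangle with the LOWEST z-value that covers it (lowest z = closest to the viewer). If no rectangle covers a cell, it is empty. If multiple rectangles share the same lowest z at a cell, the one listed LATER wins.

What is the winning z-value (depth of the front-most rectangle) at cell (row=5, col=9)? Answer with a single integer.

Check cell (5,9):
  A: rows 5-7 cols 7-9 z=4 -> covers; best now A (z=4)
  B: rows 3-5 cols 8-9 z=3 -> covers; best now B (z=3)
  C: rows 6-7 cols 6-8 -> outside (row miss)
Winner: B at z=3

Answer: 3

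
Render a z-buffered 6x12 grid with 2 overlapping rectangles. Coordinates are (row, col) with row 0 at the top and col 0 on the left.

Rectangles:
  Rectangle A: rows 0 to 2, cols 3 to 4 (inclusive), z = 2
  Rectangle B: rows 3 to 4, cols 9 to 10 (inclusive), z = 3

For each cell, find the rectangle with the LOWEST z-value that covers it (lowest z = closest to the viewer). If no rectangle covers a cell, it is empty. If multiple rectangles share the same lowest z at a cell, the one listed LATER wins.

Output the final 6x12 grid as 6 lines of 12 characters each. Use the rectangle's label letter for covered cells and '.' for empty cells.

...AA.......
...AA.......
...AA.......
.........BB.
.........BB.
............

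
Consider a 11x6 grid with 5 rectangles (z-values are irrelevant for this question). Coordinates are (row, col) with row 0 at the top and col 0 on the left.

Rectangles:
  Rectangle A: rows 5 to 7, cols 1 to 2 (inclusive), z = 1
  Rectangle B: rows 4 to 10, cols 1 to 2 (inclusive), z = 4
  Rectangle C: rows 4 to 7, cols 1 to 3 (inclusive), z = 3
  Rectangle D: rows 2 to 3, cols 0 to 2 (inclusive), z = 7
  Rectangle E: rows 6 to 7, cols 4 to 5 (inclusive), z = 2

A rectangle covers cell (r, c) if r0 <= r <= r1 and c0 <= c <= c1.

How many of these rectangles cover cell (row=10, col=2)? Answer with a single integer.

Check cell (10,2):
  A: rows 5-7 cols 1-2 -> outside (row miss)
  B: rows 4-10 cols 1-2 -> covers
  C: rows 4-7 cols 1-3 -> outside (row miss)
  D: rows 2-3 cols 0-2 -> outside (row miss)
  E: rows 6-7 cols 4-5 -> outside (row miss)
Count covering = 1

Answer: 1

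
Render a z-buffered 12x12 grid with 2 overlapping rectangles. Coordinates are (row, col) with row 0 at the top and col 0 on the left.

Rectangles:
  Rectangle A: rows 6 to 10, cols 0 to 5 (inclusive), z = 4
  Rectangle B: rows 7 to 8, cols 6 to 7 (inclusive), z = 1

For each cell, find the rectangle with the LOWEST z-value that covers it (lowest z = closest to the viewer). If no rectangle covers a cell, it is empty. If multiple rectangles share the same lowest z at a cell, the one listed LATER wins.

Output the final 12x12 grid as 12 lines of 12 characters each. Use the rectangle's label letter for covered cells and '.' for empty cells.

............
............
............
............
............
............
AAAAAA......
AAAAAABB....
AAAAAABB....
AAAAAA......
AAAAAA......
............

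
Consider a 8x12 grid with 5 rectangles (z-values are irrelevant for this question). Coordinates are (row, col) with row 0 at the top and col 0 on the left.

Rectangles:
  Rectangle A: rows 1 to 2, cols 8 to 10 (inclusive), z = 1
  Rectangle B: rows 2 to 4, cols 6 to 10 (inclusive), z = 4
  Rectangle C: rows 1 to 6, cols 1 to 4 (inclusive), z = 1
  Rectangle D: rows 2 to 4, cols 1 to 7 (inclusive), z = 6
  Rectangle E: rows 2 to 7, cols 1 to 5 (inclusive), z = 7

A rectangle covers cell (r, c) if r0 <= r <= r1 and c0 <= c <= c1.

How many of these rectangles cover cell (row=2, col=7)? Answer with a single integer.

Answer: 2

Derivation:
Check cell (2,7):
  A: rows 1-2 cols 8-10 -> outside (col miss)
  B: rows 2-4 cols 6-10 -> covers
  C: rows 1-6 cols 1-4 -> outside (col miss)
  D: rows 2-4 cols 1-7 -> covers
  E: rows 2-7 cols 1-5 -> outside (col miss)
Count covering = 2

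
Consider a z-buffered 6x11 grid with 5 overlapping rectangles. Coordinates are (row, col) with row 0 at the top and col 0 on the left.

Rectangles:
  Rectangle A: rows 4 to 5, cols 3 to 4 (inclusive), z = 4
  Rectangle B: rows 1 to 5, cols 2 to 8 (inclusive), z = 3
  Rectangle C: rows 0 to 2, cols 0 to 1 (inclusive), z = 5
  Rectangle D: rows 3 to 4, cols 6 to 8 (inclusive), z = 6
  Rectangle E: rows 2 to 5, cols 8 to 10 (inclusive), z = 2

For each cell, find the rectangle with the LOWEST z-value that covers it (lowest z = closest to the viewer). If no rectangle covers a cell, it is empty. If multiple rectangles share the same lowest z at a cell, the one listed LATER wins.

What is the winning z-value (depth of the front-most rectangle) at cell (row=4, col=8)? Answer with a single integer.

Check cell (4,8):
  A: rows 4-5 cols 3-4 -> outside (col miss)
  B: rows 1-5 cols 2-8 z=3 -> covers; best now B (z=3)
  C: rows 0-2 cols 0-1 -> outside (row miss)
  D: rows 3-4 cols 6-8 z=6 -> covers; best now B (z=3)
  E: rows 2-5 cols 8-10 z=2 -> covers; best now E (z=2)
Winner: E at z=2

Answer: 2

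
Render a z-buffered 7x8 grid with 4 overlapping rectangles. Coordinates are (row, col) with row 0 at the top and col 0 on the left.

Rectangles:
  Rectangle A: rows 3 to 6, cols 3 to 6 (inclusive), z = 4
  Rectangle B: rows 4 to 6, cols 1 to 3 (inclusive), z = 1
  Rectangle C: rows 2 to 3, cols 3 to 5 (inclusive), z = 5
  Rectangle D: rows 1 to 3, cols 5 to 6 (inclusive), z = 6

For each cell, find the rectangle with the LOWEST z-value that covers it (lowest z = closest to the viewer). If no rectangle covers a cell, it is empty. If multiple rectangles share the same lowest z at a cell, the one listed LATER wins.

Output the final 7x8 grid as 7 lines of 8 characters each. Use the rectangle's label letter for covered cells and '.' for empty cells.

........
.....DD.
...CCCD.
...AAAA.
.BBBAAA.
.BBBAAA.
.BBBAAA.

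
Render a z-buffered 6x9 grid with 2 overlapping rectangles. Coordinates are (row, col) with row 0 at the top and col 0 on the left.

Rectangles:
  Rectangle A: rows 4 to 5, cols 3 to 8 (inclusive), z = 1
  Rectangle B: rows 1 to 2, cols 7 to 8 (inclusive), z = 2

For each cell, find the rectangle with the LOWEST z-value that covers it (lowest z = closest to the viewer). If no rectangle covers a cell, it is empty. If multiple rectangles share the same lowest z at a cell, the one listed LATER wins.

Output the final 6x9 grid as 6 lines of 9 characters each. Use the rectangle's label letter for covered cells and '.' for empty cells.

.........
.......BB
.......BB
.........
...AAAAAA
...AAAAAA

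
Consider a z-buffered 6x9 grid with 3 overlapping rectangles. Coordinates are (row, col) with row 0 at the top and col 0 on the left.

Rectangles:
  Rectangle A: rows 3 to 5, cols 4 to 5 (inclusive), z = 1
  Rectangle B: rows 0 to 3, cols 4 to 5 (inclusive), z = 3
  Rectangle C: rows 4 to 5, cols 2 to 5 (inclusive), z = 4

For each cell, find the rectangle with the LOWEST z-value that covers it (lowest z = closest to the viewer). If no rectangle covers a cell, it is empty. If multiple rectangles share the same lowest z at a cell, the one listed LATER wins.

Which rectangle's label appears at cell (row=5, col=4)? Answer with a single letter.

Answer: A

Derivation:
Check cell (5,4):
  A: rows 3-5 cols 4-5 z=1 -> covers; best now A (z=1)
  B: rows 0-3 cols 4-5 -> outside (row miss)
  C: rows 4-5 cols 2-5 z=4 -> covers; best now A (z=1)
Winner: A at z=1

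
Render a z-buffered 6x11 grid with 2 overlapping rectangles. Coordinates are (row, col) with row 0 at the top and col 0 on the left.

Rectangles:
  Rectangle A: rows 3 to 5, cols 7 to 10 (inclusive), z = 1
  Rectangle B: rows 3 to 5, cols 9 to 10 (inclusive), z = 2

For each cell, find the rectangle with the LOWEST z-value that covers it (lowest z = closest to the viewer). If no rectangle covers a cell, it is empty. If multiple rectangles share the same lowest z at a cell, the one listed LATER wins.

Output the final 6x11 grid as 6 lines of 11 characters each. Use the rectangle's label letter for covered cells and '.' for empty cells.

...........
...........
...........
.......AAAA
.......AAAA
.......AAAA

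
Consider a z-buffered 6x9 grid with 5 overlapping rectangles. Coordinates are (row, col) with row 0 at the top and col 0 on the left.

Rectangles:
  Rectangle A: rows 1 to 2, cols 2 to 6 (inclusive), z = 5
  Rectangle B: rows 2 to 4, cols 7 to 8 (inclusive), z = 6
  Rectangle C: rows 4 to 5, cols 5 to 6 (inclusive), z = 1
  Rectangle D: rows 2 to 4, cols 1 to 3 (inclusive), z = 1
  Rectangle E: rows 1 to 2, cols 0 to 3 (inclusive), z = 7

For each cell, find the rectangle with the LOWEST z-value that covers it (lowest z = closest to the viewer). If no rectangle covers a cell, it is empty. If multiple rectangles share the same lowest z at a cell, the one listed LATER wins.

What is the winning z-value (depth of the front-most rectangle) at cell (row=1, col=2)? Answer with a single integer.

Answer: 5

Derivation:
Check cell (1,2):
  A: rows 1-2 cols 2-6 z=5 -> covers; best now A (z=5)
  B: rows 2-4 cols 7-8 -> outside (row miss)
  C: rows 4-5 cols 5-6 -> outside (row miss)
  D: rows 2-4 cols 1-3 -> outside (row miss)
  E: rows 1-2 cols 0-3 z=7 -> covers; best now A (z=5)
Winner: A at z=5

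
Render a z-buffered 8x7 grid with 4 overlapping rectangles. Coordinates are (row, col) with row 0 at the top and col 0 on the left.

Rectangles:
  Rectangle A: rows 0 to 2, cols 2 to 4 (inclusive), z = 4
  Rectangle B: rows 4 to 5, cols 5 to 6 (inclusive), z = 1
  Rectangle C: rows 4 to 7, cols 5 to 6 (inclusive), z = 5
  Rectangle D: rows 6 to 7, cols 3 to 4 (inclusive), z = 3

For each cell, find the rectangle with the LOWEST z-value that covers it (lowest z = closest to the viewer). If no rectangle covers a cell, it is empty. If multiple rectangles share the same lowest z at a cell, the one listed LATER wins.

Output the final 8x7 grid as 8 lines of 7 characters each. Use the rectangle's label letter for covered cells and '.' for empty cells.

..AAA..
..AAA..
..AAA..
.......
.....BB
.....BB
...DDCC
...DDCC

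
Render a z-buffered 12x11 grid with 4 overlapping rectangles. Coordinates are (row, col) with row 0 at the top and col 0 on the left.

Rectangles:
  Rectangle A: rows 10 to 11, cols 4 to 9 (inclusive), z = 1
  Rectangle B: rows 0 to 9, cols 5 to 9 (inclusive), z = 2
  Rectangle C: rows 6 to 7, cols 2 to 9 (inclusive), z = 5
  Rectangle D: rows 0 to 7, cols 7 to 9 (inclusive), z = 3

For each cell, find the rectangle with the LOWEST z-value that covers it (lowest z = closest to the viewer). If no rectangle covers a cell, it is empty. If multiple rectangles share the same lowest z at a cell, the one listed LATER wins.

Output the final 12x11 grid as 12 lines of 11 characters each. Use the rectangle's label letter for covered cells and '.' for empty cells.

.....BBBBB.
.....BBBBB.
.....BBBBB.
.....BBBBB.
.....BBBBB.
.....BBBBB.
..CCCBBBBB.
..CCCBBBBB.
.....BBBBB.
.....BBBBB.
....AAAAAA.
....AAAAAA.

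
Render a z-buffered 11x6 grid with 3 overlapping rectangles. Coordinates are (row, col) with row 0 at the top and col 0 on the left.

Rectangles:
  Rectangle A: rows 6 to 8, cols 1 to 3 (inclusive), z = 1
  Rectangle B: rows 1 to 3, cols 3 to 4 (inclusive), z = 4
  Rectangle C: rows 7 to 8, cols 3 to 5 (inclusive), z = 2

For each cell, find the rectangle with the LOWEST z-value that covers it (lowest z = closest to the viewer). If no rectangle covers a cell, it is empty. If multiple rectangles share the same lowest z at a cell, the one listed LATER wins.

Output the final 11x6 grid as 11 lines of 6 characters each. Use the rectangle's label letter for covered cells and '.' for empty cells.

......
...BB.
...BB.
...BB.
......
......
.AAA..
.AAACC
.AAACC
......
......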